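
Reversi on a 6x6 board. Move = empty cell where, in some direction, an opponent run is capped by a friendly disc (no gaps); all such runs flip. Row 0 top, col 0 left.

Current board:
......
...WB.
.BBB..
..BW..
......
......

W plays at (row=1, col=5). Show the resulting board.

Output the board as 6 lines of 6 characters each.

Place W at (1,5); scan 8 dirs for brackets.
Dir NW: first cell '.' (not opp) -> no flip
Dir N: first cell '.' (not opp) -> no flip
Dir NE: edge -> no flip
Dir W: opp run (1,4) capped by W -> flip
Dir E: edge -> no flip
Dir SW: first cell '.' (not opp) -> no flip
Dir S: first cell '.' (not opp) -> no flip
Dir SE: edge -> no flip
All flips: (1,4)

Answer: ......
...WWW
.BBB..
..BW..
......
......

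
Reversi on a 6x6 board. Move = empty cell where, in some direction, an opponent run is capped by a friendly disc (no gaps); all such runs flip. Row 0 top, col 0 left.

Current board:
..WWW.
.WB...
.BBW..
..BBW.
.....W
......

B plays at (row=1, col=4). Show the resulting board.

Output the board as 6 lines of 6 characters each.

Place B at (1,4); scan 8 dirs for brackets.
Dir NW: opp run (0,3), next=edge -> no flip
Dir N: opp run (0,4), next=edge -> no flip
Dir NE: first cell '.' (not opp) -> no flip
Dir W: first cell '.' (not opp) -> no flip
Dir E: first cell '.' (not opp) -> no flip
Dir SW: opp run (2,3) capped by B -> flip
Dir S: first cell '.' (not opp) -> no flip
Dir SE: first cell '.' (not opp) -> no flip
All flips: (2,3)

Answer: ..WWW.
.WB.B.
.BBB..
..BBW.
.....W
......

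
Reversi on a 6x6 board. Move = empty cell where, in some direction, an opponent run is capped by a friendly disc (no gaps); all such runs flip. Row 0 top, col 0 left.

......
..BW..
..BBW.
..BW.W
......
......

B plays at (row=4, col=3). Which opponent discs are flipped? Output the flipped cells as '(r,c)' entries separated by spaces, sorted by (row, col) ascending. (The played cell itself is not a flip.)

Answer: (3,3)

Derivation:
Dir NW: first cell 'B' (not opp) -> no flip
Dir N: opp run (3,3) capped by B -> flip
Dir NE: first cell '.' (not opp) -> no flip
Dir W: first cell '.' (not opp) -> no flip
Dir E: first cell '.' (not opp) -> no flip
Dir SW: first cell '.' (not opp) -> no flip
Dir S: first cell '.' (not opp) -> no flip
Dir SE: first cell '.' (not opp) -> no flip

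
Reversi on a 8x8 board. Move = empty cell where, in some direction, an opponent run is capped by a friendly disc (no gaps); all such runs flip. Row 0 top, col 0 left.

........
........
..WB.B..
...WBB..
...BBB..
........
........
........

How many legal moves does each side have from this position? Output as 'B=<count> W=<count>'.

Answer: B=3 W=5

Derivation:
-- B to move --
(1,1): flips 2 -> legal
(1,2): no bracket -> illegal
(1,3): no bracket -> illegal
(2,1): flips 1 -> legal
(2,4): no bracket -> illegal
(3,1): no bracket -> illegal
(3,2): flips 1 -> legal
(4,2): no bracket -> illegal
B mobility = 3
-- W to move --
(1,2): no bracket -> illegal
(1,3): flips 1 -> legal
(1,4): no bracket -> illegal
(1,5): no bracket -> illegal
(1,6): no bracket -> illegal
(2,4): flips 1 -> legal
(2,6): no bracket -> illegal
(3,2): no bracket -> illegal
(3,6): flips 2 -> legal
(4,2): no bracket -> illegal
(4,6): no bracket -> illegal
(5,2): no bracket -> illegal
(5,3): flips 1 -> legal
(5,4): no bracket -> illegal
(5,5): flips 1 -> legal
(5,6): no bracket -> illegal
W mobility = 5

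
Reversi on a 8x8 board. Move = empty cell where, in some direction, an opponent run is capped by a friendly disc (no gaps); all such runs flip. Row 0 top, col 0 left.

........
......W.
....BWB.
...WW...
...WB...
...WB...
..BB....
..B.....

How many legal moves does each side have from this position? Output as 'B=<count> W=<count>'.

-- B to move --
(0,5): no bracket -> illegal
(0,6): flips 1 -> legal
(0,7): no bracket -> illegal
(1,4): no bracket -> illegal
(1,5): no bracket -> illegal
(1,7): no bracket -> illegal
(2,2): flips 1 -> legal
(2,3): flips 3 -> legal
(2,7): no bracket -> illegal
(3,2): flips 1 -> legal
(3,5): no bracket -> illegal
(3,6): no bracket -> illegal
(4,2): flips 2 -> legal
(4,5): no bracket -> illegal
(5,2): flips 1 -> legal
(6,4): no bracket -> illegal
B mobility = 6
-- W to move --
(1,3): no bracket -> illegal
(1,4): flips 1 -> legal
(1,5): flips 1 -> legal
(1,7): no bracket -> illegal
(2,3): flips 1 -> legal
(2,7): flips 1 -> legal
(3,5): flips 1 -> legal
(3,6): flips 1 -> legal
(3,7): no bracket -> illegal
(4,5): flips 1 -> legal
(5,1): no bracket -> illegal
(5,2): no bracket -> illegal
(5,5): flips 2 -> legal
(6,1): no bracket -> illegal
(6,4): flips 2 -> legal
(6,5): flips 1 -> legal
(7,1): flips 1 -> legal
(7,3): flips 1 -> legal
(7,4): no bracket -> illegal
W mobility = 12

Answer: B=6 W=12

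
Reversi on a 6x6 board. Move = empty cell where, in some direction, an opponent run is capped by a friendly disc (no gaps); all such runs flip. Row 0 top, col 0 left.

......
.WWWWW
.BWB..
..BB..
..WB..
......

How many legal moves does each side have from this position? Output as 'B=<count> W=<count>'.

-- B to move --
(0,0): flips 2 -> legal
(0,1): flips 2 -> legal
(0,2): flips 2 -> legal
(0,3): flips 2 -> legal
(0,4): no bracket -> illegal
(0,5): flips 1 -> legal
(1,0): no bracket -> illegal
(2,0): no bracket -> illegal
(2,4): no bracket -> illegal
(2,5): no bracket -> illegal
(3,1): no bracket -> illegal
(4,1): flips 1 -> legal
(5,1): flips 1 -> legal
(5,2): flips 1 -> legal
(5,3): no bracket -> illegal
B mobility = 8
-- W to move --
(1,0): no bracket -> illegal
(2,0): flips 1 -> legal
(2,4): flips 2 -> legal
(3,0): flips 1 -> legal
(3,1): flips 1 -> legal
(3,4): flips 1 -> legal
(4,1): flips 2 -> legal
(4,4): flips 2 -> legal
(5,2): no bracket -> illegal
(5,3): flips 3 -> legal
(5,4): no bracket -> illegal
W mobility = 8

Answer: B=8 W=8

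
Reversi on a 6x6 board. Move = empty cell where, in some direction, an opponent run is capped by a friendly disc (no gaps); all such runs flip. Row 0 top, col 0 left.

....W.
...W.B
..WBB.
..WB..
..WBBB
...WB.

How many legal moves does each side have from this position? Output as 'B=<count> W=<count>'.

-- B to move --
(0,2): flips 1 -> legal
(0,3): flips 1 -> legal
(0,5): no bracket -> illegal
(1,1): flips 1 -> legal
(1,2): no bracket -> illegal
(1,4): no bracket -> illegal
(2,1): flips 2 -> legal
(3,1): flips 1 -> legal
(4,1): flips 2 -> legal
(5,1): flips 1 -> legal
(5,2): flips 1 -> legal
B mobility = 8
-- W to move --
(0,5): no bracket -> illegal
(1,2): no bracket -> illegal
(1,4): flips 1 -> legal
(2,5): flips 2 -> legal
(3,4): flips 1 -> legal
(3,5): flips 2 -> legal
(5,2): no bracket -> illegal
(5,5): flips 3 -> legal
W mobility = 5

Answer: B=8 W=5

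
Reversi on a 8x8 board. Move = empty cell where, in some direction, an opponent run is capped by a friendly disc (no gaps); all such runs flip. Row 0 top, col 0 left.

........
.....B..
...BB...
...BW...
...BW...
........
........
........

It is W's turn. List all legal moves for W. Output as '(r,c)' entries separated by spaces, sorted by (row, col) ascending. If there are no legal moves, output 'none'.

Answer: (1,2) (1,4) (2,2) (3,2) (4,2) (5,2)

Derivation:
(0,4): no bracket -> illegal
(0,5): no bracket -> illegal
(0,6): no bracket -> illegal
(1,2): flips 1 -> legal
(1,3): no bracket -> illegal
(1,4): flips 1 -> legal
(1,6): no bracket -> illegal
(2,2): flips 1 -> legal
(2,5): no bracket -> illegal
(2,6): no bracket -> illegal
(3,2): flips 1 -> legal
(3,5): no bracket -> illegal
(4,2): flips 1 -> legal
(5,2): flips 1 -> legal
(5,3): no bracket -> illegal
(5,4): no bracket -> illegal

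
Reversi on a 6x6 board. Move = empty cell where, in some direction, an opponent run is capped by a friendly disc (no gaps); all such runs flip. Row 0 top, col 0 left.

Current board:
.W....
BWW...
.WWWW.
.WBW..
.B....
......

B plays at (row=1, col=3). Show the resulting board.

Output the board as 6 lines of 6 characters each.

Place B at (1,3); scan 8 dirs for brackets.
Dir NW: first cell '.' (not opp) -> no flip
Dir N: first cell '.' (not opp) -> no flip
Dir NE: first cell '.' (not opp) -> no flip
Dir W: opp run (1,2) (1,1) capped by B -> flip
Dir E: first cell '.' (not opp) -> no flip
Dir SW: opp run (2,2) (3,1), next='.' -> no flip
Dir S: opp run (2,3) (3,3), next='.' -> no flip
Dir SE: opp run (2,4), next='.' -> no flip
All flips: (1,1) (1,2)

Answer: .W....
BBBB..
.WWWW.
.WBW..
.B....
......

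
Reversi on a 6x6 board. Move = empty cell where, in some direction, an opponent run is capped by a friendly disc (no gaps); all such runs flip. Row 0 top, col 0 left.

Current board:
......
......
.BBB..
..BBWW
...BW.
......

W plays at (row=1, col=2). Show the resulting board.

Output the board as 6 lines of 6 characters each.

Place W at (1,2); scan 8 dirs for brackets.
Dir NW: first cell '.' (not opp) -> no flip
Dir N: first cell '.' (not opp) -> no flip
Dir NE: first cell '.' (not opp) -> no flip
Dir W: first cell '.' (not opp) -> no flip
Dir E: first cell '.' (not opp) -> no flip
Dir SW: opp run (2,1), next='.' -> no flip
Dir S: opp run (2,2) (3,2), next='.' -> no flip
Dir SE: opp run (2,3) capped by W -> flip
All flips: (2,3)

Answer: ......
..W...
.BBW..
..BBWW
...BW.
......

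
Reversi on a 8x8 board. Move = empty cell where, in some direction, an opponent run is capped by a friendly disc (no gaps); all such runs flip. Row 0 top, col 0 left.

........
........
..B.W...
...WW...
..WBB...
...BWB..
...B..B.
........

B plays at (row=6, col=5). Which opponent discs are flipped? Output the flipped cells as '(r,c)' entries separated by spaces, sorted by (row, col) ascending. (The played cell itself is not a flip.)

Dir NW: opp run (5,4) capped by B -> flip
Dir N: first cell 'B' (not opp) -> no flip
Dir NE: first cell '.' (not opp) -> no flip
Dir W: first cell '.' (not opp) -> no flip
Dir E: first cell 'B' (not opp) -> no flip
Dir SW: first cell '.' (not opp) -> no flip
Dir S: first cell '.' (not opp) -> no flip
Dir SE: first cell '.' (not opp) -> no flip

Answer: (5,4)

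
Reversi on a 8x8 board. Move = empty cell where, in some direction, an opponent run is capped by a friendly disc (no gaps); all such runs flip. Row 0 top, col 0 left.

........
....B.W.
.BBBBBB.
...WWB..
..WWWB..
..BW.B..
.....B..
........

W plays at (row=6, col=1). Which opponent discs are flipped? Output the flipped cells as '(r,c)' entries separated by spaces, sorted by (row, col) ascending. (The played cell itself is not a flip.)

Dir NW: first cell '.' (not opp) -> no flip
Dir N: first cell '.' (not opp) -> no flip
Dir NE: opp run (5,2) capped by W -> flip
Dir W: first cell '.' (not opp) -> no flip
Dir E: first cell '.' (not opp) -> no flip
Dir SW: first cell '.' (not opp) -> no flip
Dir S: first cell '.' (not opp) -> no flip
Dir SE: first cell '.' (not opp) -> no flip

Answer: (5,2)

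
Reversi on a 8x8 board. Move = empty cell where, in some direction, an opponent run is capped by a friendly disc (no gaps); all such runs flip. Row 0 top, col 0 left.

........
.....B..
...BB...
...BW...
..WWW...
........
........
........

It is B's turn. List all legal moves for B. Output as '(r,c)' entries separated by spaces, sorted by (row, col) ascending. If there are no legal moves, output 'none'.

Answer: (3,5) (4,5) (5,1) (5,3) (5,4) (5,5)

Derivation:
(2,5): no bracket -> illegal
(3,1): no bracket -> illegal
(3,2): no bracket -> illegal
(3,5): flips 1 -> legal
(4,1): no bracket -> illegal
(4,5): flips 1 -> legal
(5,1): flips 1 -> legal
(5,2): no bracket -> illegal
(5,3): flips 1 -> legal
(5,4): flips 2 -> legal
(5,5): flips 1 -> legal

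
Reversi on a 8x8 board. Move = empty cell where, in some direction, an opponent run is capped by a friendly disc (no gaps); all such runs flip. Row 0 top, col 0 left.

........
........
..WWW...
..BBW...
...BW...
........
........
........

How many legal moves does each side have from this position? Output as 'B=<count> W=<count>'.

Answer: B=9 W=5

Derivation:
-- B to move --
(1,1): flips 1 -> legal
(1,2): flips 1 -> legal
(1,3): flips 1 -> legal
(1,4): flips 1 -> legal
(1,5): flips 1 -> legal
(2,1): no bracket -> illegal
(2,5): flips 1 -> legal
(3,1): no bracket -> illegal
(3,5): flips 1 -> legal
(4,5): flips 1 -> legal
(5,3): no bracket -> illegal
(5,4): no bracket -> illegal
(5,5): flips 1 -> legal
B mobility = 9
-- W to move --
(2,1): no bracket -> illegal
(3,1): flips 2 -> legal
(4,1): flips 1 -> legal
(4,2): flips 3 -> legal
(5,2): flips 1 -> legal
(5,3): flips 2 -> legal
(5,4): no bracket -> illegal
W mobility = 5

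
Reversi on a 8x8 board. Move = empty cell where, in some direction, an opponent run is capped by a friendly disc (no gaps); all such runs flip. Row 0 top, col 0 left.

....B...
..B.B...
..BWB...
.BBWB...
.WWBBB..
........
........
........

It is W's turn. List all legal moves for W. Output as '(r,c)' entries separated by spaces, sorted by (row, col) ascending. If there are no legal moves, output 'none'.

(0,1): flips 1 -> legal
(0,2): flips 3 -> legal
(0,3): no bracket -> illegal
(0,5): flips 1 -> legal
(1,1): flips 1 -> legal
(1,3): no bracket -> illegal
(1,5): flips 1 -> legal
(2,0): flips 1 -> legal
(2,1): flips 2 -> legal
(2,5): flips 1 -> legal
(3,0): flips 2 -> legal
(3,5): flips 1 -> legal
(3,6): no bracket -> illegal
(4,0): no bracket -> illegal
(4,6): flips 3 -> legal
(5,2): no bracket -> illegal
(5,3): flips 1 -> legal
(5,4): no bracket -> illegal
(5,5): flips 1 -> legal
(5,6): flips 2 -> legal

Answer: (0,1) (0,2) (0,5) (1,1) (1,5) (2,0) (2,1) (2,5) (3,0) (3,5) (4,6) (5,3) (5,5) (5,6)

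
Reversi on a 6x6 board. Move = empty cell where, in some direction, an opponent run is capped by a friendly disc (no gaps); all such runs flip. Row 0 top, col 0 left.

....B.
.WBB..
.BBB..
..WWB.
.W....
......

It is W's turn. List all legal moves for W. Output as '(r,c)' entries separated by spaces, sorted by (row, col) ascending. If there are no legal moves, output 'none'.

Answer: (0,2) (0,3) (1,0) (1,4) (3,1) (3,5)

Derivation:
(0,1): no bracket -> illegal
(0,2): flips 2 -> legal
(0,3): flips 2 -> legal
(0,5): no bracket -> illegal
(1,0): flips 1 -> legal
(1,4): flips 3 -> legal
(1,5): no bracket -> illegal
(2,0): no bracket -> illegal
(2,4): no bracket -> illegal
(2,5): no bracket -> illegal
(3,0): no bracket -> illegal
(3,1): flips 1 -> legal
(3,5): flips 1 -> legal
(4,3): no bracket -> illegal
(4,4): no bracket -> illegal
(4,5): no bracket -> illegal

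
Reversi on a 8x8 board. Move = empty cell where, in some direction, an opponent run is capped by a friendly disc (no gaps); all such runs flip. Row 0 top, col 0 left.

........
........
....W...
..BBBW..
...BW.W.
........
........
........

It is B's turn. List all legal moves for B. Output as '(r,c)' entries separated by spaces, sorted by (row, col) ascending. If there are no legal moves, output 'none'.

Answer: (1,4) (1,5) (3,6) (4,5) (5,4) (5,5)

Derivation:
(1,3): no bracket -> illegal
(1,4): flips 1 -> legal
(1,5): flips 1 -> legal
(2,3): no bracket -> illegal
(2,5): no bracket -> illegal
(2,6): no bracket -> illegal
(3,6): flips 1 -> legal
(3,7): no bracket -> illegal
(4,5): flips 1 -> legal
(4,7): no bracket -> illegal
(5,3): no bracket -> illegal
(5,4): flips 1 -> legal
(5,5): flips 1 -> legal
(5,6): no bracket -> illegal
(5,7): no bracket -> illegal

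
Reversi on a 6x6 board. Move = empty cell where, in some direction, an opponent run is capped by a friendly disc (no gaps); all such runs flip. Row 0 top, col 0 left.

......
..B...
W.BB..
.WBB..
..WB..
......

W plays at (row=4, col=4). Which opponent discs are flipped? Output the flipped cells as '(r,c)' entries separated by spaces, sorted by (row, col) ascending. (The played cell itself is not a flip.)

Dir NW: opp run (3,3) (2,2), next='.' -> no flip
Dir N: first cell '.' (not opp) -> no flip
Dir NE: first cell '.' (not opp) -> no flip
Dir W: opp run (4,3) capped by W -> flip
Dir E: first cell '.' (not opp) -> no flip
Dir SW: first cell '.' (not opp) -> no flip
Dir S: first cell '.' (not opp) -> no flip
Dir SE: first cell '.' (not opp) -> no flip

Answer: (4,3)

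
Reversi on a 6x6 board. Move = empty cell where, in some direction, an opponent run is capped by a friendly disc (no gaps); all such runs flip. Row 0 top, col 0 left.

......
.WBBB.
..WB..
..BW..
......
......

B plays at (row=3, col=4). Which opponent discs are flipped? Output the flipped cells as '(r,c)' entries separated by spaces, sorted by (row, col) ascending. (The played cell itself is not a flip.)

Answer: (3,3)

Derivation:
Dir NW: first cell 'B' (not opp) -> no flip
Dir N: first cell '.' (not opp) -> no flip
Dir NE: first cell '.' (not opp) -> no flip
Dir W: opp run (3,3) capped by B -> flip
Dir E: first cell '.' (not opp) -> no flip
Dir SW: first cell '.' (not opp) -> no flip
Dir S: first cell '.' (not opp) -> no flip
Dir SE: first cell '.' (not opp) -> no flip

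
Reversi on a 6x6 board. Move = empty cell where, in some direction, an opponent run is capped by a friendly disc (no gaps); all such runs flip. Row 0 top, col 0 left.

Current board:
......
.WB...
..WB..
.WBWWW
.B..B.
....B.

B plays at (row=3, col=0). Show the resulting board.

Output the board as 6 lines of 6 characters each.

Answer: ......
.WB...
..WB..
BBBWWW
.B..B.
....B.

Derivation:
Place B at (3,0); scan 8 dirs for brackets.
Dir NW: edge -> no flip
Dir N: first cell '.' (not opp) -> no flip
Dir NE: first cell '.' (not opp) -> no flip
Dir W: edge -> no flip
Dir E: opp run (3,1) capped by B -> flip
Dir SW: edge -> no flip
Dir S: first cell '.' (not opp) -> no flip
Dir SE: first cell 'B' (not opp) -> no flip
All flips: (3,1)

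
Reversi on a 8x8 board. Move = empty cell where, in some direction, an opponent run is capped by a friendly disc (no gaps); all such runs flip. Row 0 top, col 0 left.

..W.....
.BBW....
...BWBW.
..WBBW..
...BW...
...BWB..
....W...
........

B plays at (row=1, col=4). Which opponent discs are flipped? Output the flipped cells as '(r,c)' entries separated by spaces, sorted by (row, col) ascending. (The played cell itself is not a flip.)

Dir NW: first cell '.' (not opp) -> no flip
Dir N: first cell '.' (not opp) -> no flip
Dir NE: first cell '.' (not opp) -> no flip
Dir W: opp run (1,3) capped by B -> flip
Dir E: first cell '.' (not opp) -> no flip
Dir SW: first cell 'B' (not opp) -> no flip
Dir S: opp run (2,4) capped by B -> flip
Dir SE: first cell 'B' (not opp) -> no flip

Answer: (1,3) (2,4)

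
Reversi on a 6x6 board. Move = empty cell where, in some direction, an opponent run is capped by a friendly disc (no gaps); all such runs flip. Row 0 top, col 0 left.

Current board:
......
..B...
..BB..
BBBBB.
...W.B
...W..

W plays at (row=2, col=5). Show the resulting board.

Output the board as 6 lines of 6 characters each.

Answer: ......
..B...
..BB.W
BBBBW.
...W.B
...W..

Derivation:
Place W at (2,5); scan 8 dirs for brackets.
Dir NW: first cell '.' (not opp) -> no flip
Dir N: first cell '.' (not opp) -> no flip
Dir NE: edge -> no flip
Dir W: first cell '.' (not opp) -> no flip
Dir E: edge -> no flip
Dir SW: opp run (3,4) capped by W -> flip
Dir S: first cell '.' (not opp) -> no flip
Dir SE: edge -> no flip
All flips: (3,4)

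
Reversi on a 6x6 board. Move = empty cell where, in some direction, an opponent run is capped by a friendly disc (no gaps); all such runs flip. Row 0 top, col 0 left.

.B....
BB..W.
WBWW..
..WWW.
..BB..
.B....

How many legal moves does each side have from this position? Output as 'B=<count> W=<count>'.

Answer: B=6 W=5

Derivation:
-- B to move --
(0,3): no bracket -> illegal
(0,4): no bracket -> illegal
(0,5): no bracket -> illegal
(1,2): flips 2 -> legal
(1,3): flips 2 -> legal
(1,5): no bracket -> illegal
(2,4): flips 3 -> legal
(2,5): flips 1 -> legal
(3,0): flips 1 -> legal
(3,1): no bracket -> illegal
(3,5): no bracket -> illegal
(4,1): no bracket -> illegal
(4,4): flips 2 -> legal
(4,5): no bracket -> illegal
B mobility = 6
-- W to move --
(0,0): flips 2 -> legal
(0,2): flips 1 -> legal
(1,2): no bracket -> illegal
(3,0): no bracket -> illegal
(3,1): no bracket -> illegal
(4,0): no bracket -> illegal
(4,1): no bracket -> illegal
(4,4): no bracket -> illegal
(5,0): no bracket -> illegal
(5,2): flips 2 -> legal
(5,3): flips 1 -> legal
(5,4): flips 1 -> legal
W mobility = 5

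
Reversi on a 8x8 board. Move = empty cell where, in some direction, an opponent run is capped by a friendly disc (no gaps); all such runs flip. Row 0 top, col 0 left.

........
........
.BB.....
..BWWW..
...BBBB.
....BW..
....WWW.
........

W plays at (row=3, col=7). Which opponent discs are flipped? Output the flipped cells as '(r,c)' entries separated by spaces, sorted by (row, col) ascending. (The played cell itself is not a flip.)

Answer: (4,6)

Derivation:
Dir NW: first cell '.' (not opp) -> no flip
Dir N: first cell '.' (not opp) -> no flip
Dir NE: edge -> no flip
Dir W: first cell '.' (not opp) -> no flip
Dir E: edge -> no flip
Dir SW: opp run (4,6) capped by W -> flip
Dir S: first cell '.' (not opp) -> no flip
Dir SE: edge -> no flip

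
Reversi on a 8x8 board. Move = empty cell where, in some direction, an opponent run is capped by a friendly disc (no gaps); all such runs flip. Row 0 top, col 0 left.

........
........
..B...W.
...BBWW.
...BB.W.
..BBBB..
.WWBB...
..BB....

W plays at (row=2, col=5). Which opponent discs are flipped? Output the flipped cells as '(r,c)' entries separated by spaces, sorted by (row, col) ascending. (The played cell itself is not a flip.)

Answer: (3,4) (4,3) (5,2)

Derivation:
Dir NW: first cell '.' (not opp) -> no flip
Dir N: first cell '.' (not opp) -> no flip
Dir NE: first cell '.' (not opp) -> no flip
Dir W: first cell '.' (not opp) -> no flip
Dir E: first cell 'W' (not opp) -> no flip
Dir SW: opp run (3,4) (4,3) (5,2) capped by W -> flip
Dir S: first cell 'W' (not opp) -> no flip
Dir SE: first cell 'W' (not opp) -> no flip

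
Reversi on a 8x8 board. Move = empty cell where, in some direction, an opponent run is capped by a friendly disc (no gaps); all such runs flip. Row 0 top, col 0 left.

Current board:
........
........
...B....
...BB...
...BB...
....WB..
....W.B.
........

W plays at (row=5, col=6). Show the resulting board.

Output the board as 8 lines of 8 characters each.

Answer: ........
........
...B....
...BB...
...BB...
....WWW.
....W.B.
........

Derivation:
Place W at (5,6); scan 8 dirs for brackets.
Dir NW: first cell '.' (not opp) -> no flip
Dir N: first cell '.' (not opp) -> no flip
Dir NE: first cell '.' (not opp) -> no flip
Dir W: opp run (5,5) capped by W -> flip
Dir E: first cell '.' (not opp) -> no flip
Dir SW: first cell '.' (not opp) -> no flip
Dir S: opp run (6,6), next='.' -> no flip
Dir SE: first cell '.' (not opp) -> no flip
All flips: (5,5)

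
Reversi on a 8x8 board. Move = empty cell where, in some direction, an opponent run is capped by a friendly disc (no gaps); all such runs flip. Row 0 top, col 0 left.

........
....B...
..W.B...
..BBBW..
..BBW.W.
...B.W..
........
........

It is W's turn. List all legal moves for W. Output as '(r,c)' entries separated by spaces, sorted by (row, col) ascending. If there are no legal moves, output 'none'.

(0,3): no bracket -> illegal
(0,4): flips 3 -> legal
(0,5): no bracket -> illegal
(1,3): flips 1 -> legal
(1,5): no bracket -> illegal
(2,1): no bracket -> illegal
(2,3): no bracket -> illegal
(2,5): no bracket -> illegal
(3,1): flips 3 -> legal
(4,1): flips 2 -> legal
(4,5): no bracket -> illegal
(5,1): no bracket -> illegal
(5,2): flips 2 -> legal
(5,4): no bracket -> illegal
(6,2): flips 1 -> legal
(6,3): no bracket -> illegal
(6,4): no bracket -> illegal

Answer: (0,4) (1,3) (3,1) (4,1) (5,2) (6,2)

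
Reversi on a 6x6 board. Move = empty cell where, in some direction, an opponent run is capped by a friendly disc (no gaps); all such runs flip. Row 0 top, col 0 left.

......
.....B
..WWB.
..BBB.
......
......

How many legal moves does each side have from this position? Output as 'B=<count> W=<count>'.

-- B to move --
(1,1): flips 1 -> legal
(1,2): flips 2 -> legal
(1,3): flips 1 -> legal
(1,4): flips 1 -> legal
(2,1): flips 2 -> legal
(3,1): no bracket -> illegal
B mobility = 5
-- W to move --
(0,4): no bracket -> illegal
(0,5): no bracket -> illegal
(1,3): no bracket -> illegal
(1,4): no bracket -> illegal
(2,1): no bracket -> illegal
(2,5): flips 1 -> legal
(3,1): no bracket -> illegal
(3,5): no bracket -> illegal
(4,1): flips 1 -> legal
(4,2): flips 1 -> legal
(4,3): flips 1 -> legal
(4,4): flips 1 -> legal
(4,5): flips 1 -> legal
W mobility = 6

Answer: B=5 W=6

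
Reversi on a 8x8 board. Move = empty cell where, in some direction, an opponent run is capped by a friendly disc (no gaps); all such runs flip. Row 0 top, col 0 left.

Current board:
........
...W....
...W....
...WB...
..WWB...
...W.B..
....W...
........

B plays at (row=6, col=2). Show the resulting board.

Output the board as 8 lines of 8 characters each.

Place B at (6,2); scan 8 dirs for brackets.
Dir NW: first cell '.' (not opp) -> no flip
Dir N: first cell '.' (not opp) -> no flip
Dir NE: opp run (5,3) capped by B -> flip
Dir W: first cell '.' (not opp) -> no flip
Dir E: first cell '.' (not opp) -> no flip
Dir SW: first cell '.' (not opp) -> no flip
Dir S: first cell '.' (not opp) -> no flip
Dir SE: first cell '.' (not opp) -> no flip
All flips: (5,3)

Answer: ........
...W....
...W....
...WB...
..WWB...
...B.B..
..B.W...
........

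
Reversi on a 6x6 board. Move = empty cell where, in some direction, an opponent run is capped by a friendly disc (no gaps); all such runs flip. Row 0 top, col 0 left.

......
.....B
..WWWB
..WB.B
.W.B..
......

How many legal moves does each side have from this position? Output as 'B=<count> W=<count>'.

-- B to move --
(1,1): flips 1 -> legal
(1,2): no bracket -> illegal
(1,3): flips 2 -> legal
(1,4): no bracket -> illegal
(2,1): flips 4 -> legal
(3,0): no bracket -> illegal
(3,1): flips 1 -> legal
(3,4): no bracket -> illegal
(4,0): no bracket -> illegal
(4,2): no bracket -> illegal
(5,0): no bracket -> illegal
(5,1): no bracket -> illegal
(5,2): no bracket -> illegal
B mobility = 4
-- W to move --
(0,4): no bracket -> illegal
(0,5): no bracket -> illegal
(1,4): no bracket -> illegal
(3,4): flips 1 -> legal
(4,2): flips 1 -> legal
(4,4): flips 1 -> legal
(4,5): no bracket -> illegal
(5,2): no bracket -> illegal
(5,3): flips 2 -> legal
(5,4): flips 1 -> legal
W mobility = 5

Answer: B=4 W=5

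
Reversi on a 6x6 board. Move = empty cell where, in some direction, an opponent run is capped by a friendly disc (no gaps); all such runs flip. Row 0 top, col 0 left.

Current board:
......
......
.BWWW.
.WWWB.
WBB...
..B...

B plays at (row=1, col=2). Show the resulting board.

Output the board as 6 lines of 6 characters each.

Answer: ......
..B...
.BBBW.
.WBWB.
WBB...
..B...

Derivation:
Place B at (1,2); scan 8 dirs for brackets.
Dir NW: first cell '.' (not opp) -> no flip
Dir N: first cell '.' (not opp) -> no flip
Dir NE: first cell '.' (not opp) -> no flip
Dir W: first cell '.' (not opp) -> no flip
Dir E: first cell '.' (not opp) -> no flip
Dir SW: first cell 'B' (not opp) -> no flip
Dir S: opp run (2,2) (3,2) capped by B -> flip
Dir SE: opp run (2,3) capped by B -> flip
All flips: (2,2) (2,3) (3,2)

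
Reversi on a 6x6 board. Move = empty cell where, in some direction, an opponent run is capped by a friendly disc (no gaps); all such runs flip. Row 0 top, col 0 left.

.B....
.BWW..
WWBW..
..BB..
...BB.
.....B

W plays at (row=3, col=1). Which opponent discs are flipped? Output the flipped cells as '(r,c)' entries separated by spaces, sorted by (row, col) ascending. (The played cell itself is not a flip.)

Dir NW: first cell 'W' (not opp) -> no flip
Dir N: first cell 'W' (not opp) -> no flip
Dir NE: opp run (2,2) capped by W -> flip
Dir W: first cell '.' (not opp) -> no flip
Dir E: opp run (3,2) (3,3), next='.' -> no flip
Dir SW: first cell '.' (not opp) -> no flip
Dir S: first cell '.' (not opp) -> no flip
Dir SE: first cell '.' (not opp) -> no flip

Answer: (2,2)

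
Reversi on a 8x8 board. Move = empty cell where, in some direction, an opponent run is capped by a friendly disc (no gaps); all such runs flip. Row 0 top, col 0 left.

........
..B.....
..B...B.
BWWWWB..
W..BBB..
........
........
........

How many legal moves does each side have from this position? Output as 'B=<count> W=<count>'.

Answer: B=6 W=10

Derivation:
-- B to move --
(2,0): no bracket -> illegal
(2,1): flips 1 -> legal
(2,3): flips 2 -> legal
(2,4): flips 1 -> legal
(2,5): flips 1 -> legal
(4,1): no bracket -> illegal
(4,2): flips 1 -> legal
(5,0): flips 1 -> legal
(5,1): no bracket -> illegal
B mobility = 6
-- W to move --
(0,1): no bracket -> illegal
(0,2): flips 2 -> legal
(0,3): no bracket -> illegal
(1,1): flips 1 -> legal
(1,3): flips 1 -> legal
(1,5): no bracket -> illegal
(1,6): no bracket -> illegal
(1,7): no bracket -> illegal
(2,0): flips 1 -> legal
(2,1): no bracket -> illegal
(2,3): no bracket -> illegal
(2,4): no bracket -> illegal
(2,5): no bracket -> illegal
(2,7): no bracket -> illegal
(3,6): flips 1 -> legal
(3,7): no bracket -> illegal
(4,1): no bracket -> illegal
(4,2): no bracket -> illegal
(4,6): no bracket -> illegal
(5,2): flips 1 -> legal
(5,3): flips 1 -> legal
(5,4): flips 2 -> legal
(5,5): flips 1 -> legal
(5,6): flips 1 -> legal
W mobility = 10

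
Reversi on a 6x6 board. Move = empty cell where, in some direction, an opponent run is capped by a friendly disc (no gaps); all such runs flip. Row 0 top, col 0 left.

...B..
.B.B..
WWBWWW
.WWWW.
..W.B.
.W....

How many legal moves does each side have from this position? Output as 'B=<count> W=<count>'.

Answer: B=6 W=7

Derivation:
-- B to move --
(1,0): no bracket -> illegal
(1,2): no bracket -> illegal
(1,4): flips 2 -> legal
(1,5): no bracket -> illegal
(3,0): no bracket -> illegal
(3,5): flips 1 -> legal
(4,0): flips 1 -> legal
(4,1): flips 2 -> legal
(4,3): flips 2 -> legal
(4,5): no bracket -> illegal
(5,0): no bracket -> illegal
(5,2): flips 2 -> legal
(5,3): no bracket -> illegal
B mobility = 6
-- W to move --
(0,0): flips 2 -> legal
(0,1): flips 1 -> legal
(0,2): flips 2 -> legal
(0,4): flips 2 -> legal
(1,0): no bracket -> illegal
(1,2): flips 1 -> legal
(1,4): no bracket -> illegal
(3,5): no bracket -> illegal
(4,3): no bracket -> illegal
(4,5): no bracket -> illegal
(5,3): no bracket -> illegal
(5,4): flips 1 -> legal
(5,5): flips 1 -> legal
W mobility = 7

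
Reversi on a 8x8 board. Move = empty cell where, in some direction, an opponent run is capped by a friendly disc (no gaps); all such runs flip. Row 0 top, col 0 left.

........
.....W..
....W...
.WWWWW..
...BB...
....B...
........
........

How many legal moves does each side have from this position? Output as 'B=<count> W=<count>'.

-- B to move --
(0,4): no bracket -> illegal
(0,5): no bracket -> illegal
(0,6): no bracket -> illegal
(1,3): no bracket -> illegal
(1,4): flips 2 -> legal
(1,6): no bracket -> illegal
(2,0): no bracket -> illegal
(2,1): flips 1 -> legal
(2,2): flips 1 -> legal
(2,3): flips 1 -> legal
(2,5): flips 1 -> legal
(2,6): flips 1 -> legal
(3,0): no bracket -> illegal
(3,6): no bracket -> illegal
(4,0): no bracket -> illegal
(4,1): no bracket -> illegal
(4,2): no bracket -> illegal
(4,5): no bracket -> illegal
(4,6): no bracket -> illegal
B mobility = 6
-- W to move --
(4,2): no bracket -> illegal
(4,5): no bracket -> illegal
(5,2): flips 1 -> legal
(5,3): flips 2 -> legal
(5,5): flips 1 -> legal
(6,3): no bracket -> illegal
(6,4): flips 2 -> legal
(6,5): flips 2 -> legal
W mobility = 5

Answer: B=6 W=5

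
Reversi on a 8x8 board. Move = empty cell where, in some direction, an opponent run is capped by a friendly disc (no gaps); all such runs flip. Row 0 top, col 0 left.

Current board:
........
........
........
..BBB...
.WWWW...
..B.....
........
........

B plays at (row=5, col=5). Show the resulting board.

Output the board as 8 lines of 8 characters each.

Place B at (5,5); scan 8 dirs for brackets.
Dir NW: opp run (4,4) capped by B -> flip
Dir N: first cell '.' (not opp) -> no flip
Dir NE: first cell '.' (not opp) -> no flip
Dir W: first cell '.' (not opp) -> no flip
Dir E: first cell '.' (not opp) -> no flip
Dir SW: first cell '.' (not opp) -> no flip
Dir S: first cell '.' (not opp) -> no flip
Dir SE: first cell '.' (not opp) -> no flip
All flips: (4,4)

Answer: ........
........
........
..BBB...
.WWWB...
..B..B..
........
........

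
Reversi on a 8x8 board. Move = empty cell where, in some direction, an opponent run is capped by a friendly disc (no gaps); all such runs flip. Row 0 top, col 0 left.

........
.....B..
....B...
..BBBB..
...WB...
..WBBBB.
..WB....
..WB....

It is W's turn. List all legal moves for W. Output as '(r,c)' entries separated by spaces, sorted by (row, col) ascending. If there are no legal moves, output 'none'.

(0,4): no bracket -> illegal
(0,5): no bracket -> illegal
(0,6): no bracket -> illegal
(1,3): no bracket -> illegal
(1,4): no bracket -> illegal
(1,6): no bracket -> illegal
(2,1): flips 1 -> legal
(2,2): no bracket -> illegal
(2,3): flips 1 -> legal
(2,5): flips 1 -> legal
(2,6): flips 3 -> legal
(3,1): no bracket -> illegal
(3,6): no bracket -> illegal
(4,1): no bracket -> illegal
(4,2): no bracket -> illegal
(4,5): flips 3 -> legal
(4,6): no bracket -> illegal
(4,7): no bracket -> illegal
(5,7): flips 4 -> legal
(6,4): flips 1 -> legal
(6,5): flips 1 -> legal
(6,6): no bracket -> illegal
(6,7): no bracket -> illegal
(7,4): flips 2 -> legal

Answer: (2,1) (2,3) (2,5) (2,6) (4,5) (5,7) (6,4) (6,5) (7,4)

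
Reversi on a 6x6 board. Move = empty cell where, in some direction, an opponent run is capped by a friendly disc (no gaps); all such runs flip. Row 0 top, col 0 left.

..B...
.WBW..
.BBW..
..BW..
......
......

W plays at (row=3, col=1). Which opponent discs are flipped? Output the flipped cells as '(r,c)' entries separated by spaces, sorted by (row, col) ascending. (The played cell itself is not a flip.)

Answer: (2,1) (2,2) (3,2)

Derivation:
Dir NW: first cell '.' (not opp) -> no flip
Dir N: opp run (2,1) capped by W -> flip
Dir NE: opp run (2,2) capped by W -> flip
Dir W: first cell '.' (not opp) -> no flip
Dir E: opp run (3,2) capped by W -> flip
Dir SW: first cell '.' (not opp) -> no flip
Dir S: first cell '.' (not opp) -> no flip
Dir SE: first cell '.' (not opp) -> no flip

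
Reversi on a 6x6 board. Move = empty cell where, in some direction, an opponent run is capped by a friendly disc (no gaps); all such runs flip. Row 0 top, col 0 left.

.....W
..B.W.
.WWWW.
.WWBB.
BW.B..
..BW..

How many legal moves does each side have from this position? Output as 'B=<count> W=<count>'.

Answer: B=8 W=9

Derivation:
-- B to move --
(0,3): no bracket -> illegal
(0,4): flips 2 -> legal
(1,0): flips 2 -> legal
(1,1): flips 1 -> legal
(1,3): flips 3 -> legal
(1,5): flips 1 -> legal
(2,0): no bracket -> illegal
(2,5): no bracket -> illegal
(3,0): flips 4 -> legal
(3,5): no bracket -> illegal
(4,2): flips 3 -> legal
(4,4): no bracket -> illegal
(5,0): no bracket -> illegal
(5,1): no bracket -> illegal
(5,4): flips 1 -> legal
B mobility = 8
-- W to move --
(0,1): flips 1 -> legal
(0,2): flips 1 -> legal
(0,3): flips 1 -> legal
(1,1): no bracket -> illegal
(1,3): no bracket -> illegal
(2,5): no bracket -> illegal
(3,0): no bracket -> illegal
(3,5): flips 2 -> legal
(4,2): flips 1 -> legal
(4,4): flips 2 -> legal
(4,5): flips 1 -> legal
(5,0): no bracket -> illegal
(5,1): flips 1 -> legal
(5,4): flips 1 -> legal
W mobility = 9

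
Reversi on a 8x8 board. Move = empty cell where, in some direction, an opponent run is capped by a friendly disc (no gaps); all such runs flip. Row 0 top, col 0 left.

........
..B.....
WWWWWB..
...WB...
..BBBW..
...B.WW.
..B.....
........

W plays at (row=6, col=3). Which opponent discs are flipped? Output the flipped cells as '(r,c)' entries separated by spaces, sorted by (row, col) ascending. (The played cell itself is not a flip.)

Answer: (4,3) (5,3)

Derivation:
Dir NW: first cell '.' (not opp) -> no flip
Dir N: opp run (5,3) (4,3) capped by W -> flip
Dir NE: first cell '.' (not opp) -> no flip
Dir W: opp run (6,2), next='.' -> no flip
Dir E: first cell '.' (not opp) -> no flip
Dir SW: first cell '.' (not opp) -> no flip
Dir S: first cell '.' (not opp) -> no flip
Dir SE: first cell '.' (not opp) -> no flip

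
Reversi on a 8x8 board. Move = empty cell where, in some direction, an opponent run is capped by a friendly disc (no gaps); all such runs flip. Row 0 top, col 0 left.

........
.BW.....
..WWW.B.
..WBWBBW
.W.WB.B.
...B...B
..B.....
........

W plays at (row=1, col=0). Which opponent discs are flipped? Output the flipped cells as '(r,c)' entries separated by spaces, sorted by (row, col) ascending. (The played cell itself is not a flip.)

Answer: (1,1)

Derivation:
Dir NW: edge -> no flip
Dir N: first cell '.' (not opp) -> no flip
Dir NE: first cell '.' (not opp) -> no flip
Dir W: edge -> no flip
Dir E: opp run (1,1) capped by W -> flip
Dir SW: edge -> no flip
Dir S: first cell '.' (not opp) -> no flip
Dir SE: first cell '.' (not opp) -> no flip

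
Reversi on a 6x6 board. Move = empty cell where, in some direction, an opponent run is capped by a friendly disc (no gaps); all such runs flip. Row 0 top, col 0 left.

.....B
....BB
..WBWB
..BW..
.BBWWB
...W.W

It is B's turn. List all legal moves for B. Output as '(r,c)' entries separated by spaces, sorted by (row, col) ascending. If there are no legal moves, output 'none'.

(1,1): no bracket -> illegal
(1,2): flips 1 -> legal
(1,3): no bracket -> illegal
(2,1): flips 1 -> legal
(3,1): no bracket -> illegal
(3,4): flips 2 -> legal
(3,5): no bracket -> illegal
(5,2): no bracket -> illegal
(5,4): flips 1 -> legal

Answer: (1,2) (2,1) (3,4) (5,4)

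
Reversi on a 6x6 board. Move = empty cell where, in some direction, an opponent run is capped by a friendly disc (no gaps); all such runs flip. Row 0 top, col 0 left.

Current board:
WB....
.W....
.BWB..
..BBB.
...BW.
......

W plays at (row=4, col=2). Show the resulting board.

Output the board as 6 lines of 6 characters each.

Answer: WB....
.W....
.BWB..
..WBB.
..WWW.
......

Derivation:
Place W at (4,2); scan 8 dirs for brackets.
Dir NW: first cell '.' (not opp) -> no flip
Dir N: opp run (3,2) capped by W -> flip
Dir NE: opp run (3,3), next='.' -> no flip
Dir W: first cell '.' (not opp) -> no flip
Dir E: opp run (4,3) capped by W -> flip
Dir SW: first cell '.' (not opp) -> no flip
Dir S: first cell '.' (not opp) -> no flip
Dir SE: first cell '.' (not opp) -> no flip
All flips: (3,2) (4,3)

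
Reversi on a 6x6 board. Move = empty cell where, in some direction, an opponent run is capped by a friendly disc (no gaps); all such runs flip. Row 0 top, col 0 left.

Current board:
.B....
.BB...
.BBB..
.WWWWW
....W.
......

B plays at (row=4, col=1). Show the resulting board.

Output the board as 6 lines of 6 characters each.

Answer: .B....
.BB...
.BBB..
.BBWWW
.B..W.
......

Derivation:
Place B at (4,1); scan 8 dirs for brackets.
Dir NW: first cell '.' (not opp) -> no flip
Dir N: opp run (3,1) capped by B -> flip
Dir NE: opp run (3,2) capped by B -> flip
Dir W: first cell '.' (not opp) -> no flip
Dir E: first cell '.' (not opp) -> no flip
Dir SW: first cell '.' (not opp) -> no flip
Dir S: first cell '.' (not opp) -> no flip
Dir SE: first cell '.' (not opp) -> no flip
All flips: (3,1) (3,2)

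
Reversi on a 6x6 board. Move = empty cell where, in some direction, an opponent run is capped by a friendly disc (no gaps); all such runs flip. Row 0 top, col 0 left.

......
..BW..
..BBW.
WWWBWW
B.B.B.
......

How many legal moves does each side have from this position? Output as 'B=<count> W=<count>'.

-- B to move --
(0,2): no bracket -> illegal
(0,3): flips 1 -> legal
(0,4): flips 1 -> legal
(1,4): flips 3 -> legal
(1,5): flips 1 -> legal
(2,0): flips 2 -> legal
(2,1): no bracket -> illegal
(2,5): flips 1 -> legal
(4,1): flips 1 -> legal
(4,3): no bracket -> illegal
(4,5): flips 1 -> legal
B mobility = 8
-- W to move --
(0,1): flips 2 -> legal
(0,2): flips 2 -> legal
(0,3): no bracket -> illegal
(1,1): flips 1 -> legal
(1,4): flips 1 -> legal
(2,1): flips 2 -> legal
(4,1): no bracket -> illegal
(4,3): flips 2 -> legal
(4,5): no bracket -> illegal
(5,0): flips 1 -> legal
(5,1): flips 2 -> legal
(5,2): flips 1 -> legal
(5,3): flips 2 -> legal
(5,4): flips 1 -> legal
(5,5): no bracket -> illegal
W mobility = 11

Answer: B=8 W=11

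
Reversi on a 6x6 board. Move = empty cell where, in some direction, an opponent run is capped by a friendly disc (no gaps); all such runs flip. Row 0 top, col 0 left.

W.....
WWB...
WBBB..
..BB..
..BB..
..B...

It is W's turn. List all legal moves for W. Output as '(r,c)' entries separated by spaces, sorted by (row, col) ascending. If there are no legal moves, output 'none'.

Answer: (1,3) (2,4) (3,1) (4,4) (5,4)

Derivation:
(0,1): no bracket -> illegal
(0,2): no bracket -> illegal
(0,3): no bracket -> illegal
(1,3): flips 1 -> legal
(1,4): no bracket -> illegal
(2,4): flips 3 -> legal
(3,0): no bracket -> illegal
(3,1): flips 1 -> legal
(3,4): no bracket -> illegal
(4,1): no bracket -> illegal
(4,4): flips 2 -> legal
(5,1): no bracket -> illegal
(5,3): no bracket -> illegal
(5,4): flips 3 -> legal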